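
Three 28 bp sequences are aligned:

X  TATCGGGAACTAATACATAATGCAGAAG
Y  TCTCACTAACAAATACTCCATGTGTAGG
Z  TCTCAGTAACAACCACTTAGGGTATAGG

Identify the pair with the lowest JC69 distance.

X–Y: 12/28 differ, p = 0.429, d = 0.635.
X–Z: 12/28 differ, p = 0.429, d = 0.635.
Y–Z: 8/28 differ, p = 0.286, d = 0.360.
The smallest distance is between Y and Z.

Y and Z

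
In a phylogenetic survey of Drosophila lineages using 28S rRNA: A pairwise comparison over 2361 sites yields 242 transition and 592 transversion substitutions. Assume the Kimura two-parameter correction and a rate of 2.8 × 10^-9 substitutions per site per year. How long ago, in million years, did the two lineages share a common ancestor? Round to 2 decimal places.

85.39

P = 242/2361 ≈ 0.102499 and Q = 592/2361 ≈ 0.250741.
Under the Kimura two-parameter model, d = −½ ln(1 − 2P − Q) − ¼ ln(1 − 2Q).
1 − 2P − Q = 0.544261, giving −½ ln(0.544261) = 0.304163.
1 − 2Q = 0.498518, giving −¼ ln(0.498518) = 0.174029.
d = 0.304163 + 0.174029 = 0.478192.
Under a molecular clock d = 2μt, so t = d/(2μ) = 0.478192 / (2 × 2.8 × 10^-9) = 85.39 million years.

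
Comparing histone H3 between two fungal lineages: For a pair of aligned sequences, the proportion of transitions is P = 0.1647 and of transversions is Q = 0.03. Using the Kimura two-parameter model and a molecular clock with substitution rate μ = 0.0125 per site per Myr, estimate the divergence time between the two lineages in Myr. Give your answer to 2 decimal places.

9.53

Under the Kimura two-parameter model, d = −½ ln(1 − 2P − Q) − ¼ ln(1 − 2Q).
1 − 2P − Q = 0.6406, giving −½ ln(0.6406) = 0.222675.
1 − 2Q = 0.94, giving −¼ ln(0.94) = 0.015469.
d = 0.222675 + 0.015469 = 0.238144.
Under a molecular clock d = 2μt, so t = d/(2μ) = 0.238144 / (2 × 0.0125) = 9.53 Myr.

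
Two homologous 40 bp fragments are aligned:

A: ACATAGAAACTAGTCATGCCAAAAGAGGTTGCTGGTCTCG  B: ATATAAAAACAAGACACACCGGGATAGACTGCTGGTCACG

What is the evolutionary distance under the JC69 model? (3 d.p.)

The sequences differ at 13 of 40 sites, so p = 13/40 = 0.325.
d = −(3/4) ln(1 − 4p/3) = −0.75 ln(1 − 0.433333) = −0.75 ln(0.566667)
  = −0.75 × (-0.567983) = 0.425987 substitutions/site.

0.426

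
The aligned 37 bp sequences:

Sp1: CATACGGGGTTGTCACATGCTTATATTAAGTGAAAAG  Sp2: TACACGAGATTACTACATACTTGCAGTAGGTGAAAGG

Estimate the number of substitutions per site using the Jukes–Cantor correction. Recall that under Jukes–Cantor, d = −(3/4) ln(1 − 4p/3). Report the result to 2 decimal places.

0.47

The sequences differ at 13 of 37 sites, so p = 13/37 ≈ 0.351351.
d = −(3/4) ln(1 − 4p/3) = −0.75 ln(1 − 0.468468) = −0.75 ln(0.531532)
  = −0.75 × (-0.631992) = 0.473994 substitutions/site.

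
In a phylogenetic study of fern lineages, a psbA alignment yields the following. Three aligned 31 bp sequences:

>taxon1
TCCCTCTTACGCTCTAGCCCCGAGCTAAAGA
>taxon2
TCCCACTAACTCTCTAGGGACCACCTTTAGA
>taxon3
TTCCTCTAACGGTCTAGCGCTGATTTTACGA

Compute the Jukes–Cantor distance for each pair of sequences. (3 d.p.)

taxon1–taxon2: 10/31 sites differ → p ≈ 0.322581, d = −0.75 ln(1 − 0.430108) = 0.421731 ≈ 0.422.
taxon1–taxon3: 9/31 sites differ → p ≈ 0.290323, d = −0.75 ln(1 − 0.387097) = 0.367161 ≈ 0.367.
taxon2–taxon3: 12/31 sites differ → p ≈ 0.387097, d = −0.75 ln(1 − 0.516129) = 0.544453 ≈ 0.544.

d(taxon1,taxon2) = 0.422, d(taxon1,taxon3) = 0.367, d(taxon2,taxon3) = 0.544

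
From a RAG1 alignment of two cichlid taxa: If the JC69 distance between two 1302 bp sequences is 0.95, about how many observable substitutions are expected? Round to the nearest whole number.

Invert JC69: p = (3/4)(1 − e^(−4d/3)) = 0.75 × (1 − e^(-1.266667)) = 0.75 × (1 − 0.281769) = 0.538673.
Expected differing sites = pL ≈ 0.538673 × 1302 = 701.352246 ≈ 701.

701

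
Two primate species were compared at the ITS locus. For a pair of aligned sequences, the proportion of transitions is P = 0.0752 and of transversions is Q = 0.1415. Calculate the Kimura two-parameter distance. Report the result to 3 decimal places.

Under the Kimura two-parameter model, d = −½ ln(1 − 2P − Q) − ¼ ln(1 − 2Q).
1 − 2P − Q = 0.7081, giving −½ ln(0.7081) = 0.172585.
1 − 2Q = 0.717, giving −¼ ln(0.717) = 0.083170.
d = 0.172585 + 0.083170 = 0.255755.

0.256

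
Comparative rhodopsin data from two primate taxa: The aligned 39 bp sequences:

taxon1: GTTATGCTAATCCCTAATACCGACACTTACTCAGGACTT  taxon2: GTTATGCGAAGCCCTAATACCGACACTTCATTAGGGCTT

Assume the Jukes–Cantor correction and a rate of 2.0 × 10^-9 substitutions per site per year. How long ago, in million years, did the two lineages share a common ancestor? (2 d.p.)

43.05

The sequences differ at 6 of 39 sites (8, 11, 29, 30, 32, 36), so p = 6/39 ≈ 0.153846.
d = −(3/4) ln(1 − 4p/3) = −0.75 ln(1 − 0.205128) = −0.75 ln(0.794872)
  = −0.75 × (-0.229574) = 0.172181 substitutions/site.
Under a molecular clock d = 2μt, so t = d/(2μ) = 0.172181 / (2 × 2.0 × 10^-9) = 43.05 million years.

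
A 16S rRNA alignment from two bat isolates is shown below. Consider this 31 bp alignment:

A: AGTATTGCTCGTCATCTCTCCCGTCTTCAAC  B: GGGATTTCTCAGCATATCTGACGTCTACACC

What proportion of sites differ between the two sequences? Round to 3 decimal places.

The sequences differ at 10 of 31 positions (sites 1, 3, 7, 11, 12, 16, 20, 21, 27, 30).
p = 10/31 = 0.322580… ≈ 0.323 (to 3 d.p.).

0.323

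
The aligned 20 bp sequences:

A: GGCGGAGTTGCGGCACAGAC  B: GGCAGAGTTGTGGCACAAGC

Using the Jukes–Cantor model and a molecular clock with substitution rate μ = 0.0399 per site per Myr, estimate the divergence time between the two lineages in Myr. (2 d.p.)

The sequences differ at 4 of 20 sites (4, 11, 18, 19), so p = 4/20 = 0.2.
d = −(3/4) ln(1 − 4p/3) = −0.75 ln(1 − 0.266667) = −0.75 ln(0.733333)
  = −0.75 × (-0.310155) = 0.232616 substitutions/site.
Under a molecular clock d = 2μt, so t = d/(2μ) = 0.232616 / (2 × 0.0399) = 2.91 Myr.

2.91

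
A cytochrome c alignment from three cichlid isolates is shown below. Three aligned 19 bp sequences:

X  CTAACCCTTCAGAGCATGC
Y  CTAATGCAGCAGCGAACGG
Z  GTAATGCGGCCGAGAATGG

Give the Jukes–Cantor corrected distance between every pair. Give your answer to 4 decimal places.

X–Y: 8/19 sites differ → p ≈ 0.421053, d = −0.75 ln(1 − 0.561404) = 0.618132 ≈ 0.6181.
X–Z: 8/19 sites differ → p ≈ 0.421053, d = −0.75 ln(1 − 0.561404) = 0.618132 ≈ 0.6181.
Y–Z: 5/19 sites differ → p ≈ 0.263158, d = −0.75 ln(1 − 0.350877) = 0.324100 ≈ 0.3241.

d(X,Y) = 0.6181, d(X,Z) = 0.6181, d(Y,Z) = 0.3241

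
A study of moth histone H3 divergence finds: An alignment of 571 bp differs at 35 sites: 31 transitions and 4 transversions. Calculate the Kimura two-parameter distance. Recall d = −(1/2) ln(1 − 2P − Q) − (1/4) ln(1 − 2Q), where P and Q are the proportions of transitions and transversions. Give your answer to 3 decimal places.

0.065

P = 31/571 ≈ 0.054291 and Q = 4/571 ≈ 0.007005.
Under the Kimura two-parameter model, d = −½ ln(1 − 2P − Q) − ¼ ln(1 − 2Q).
1 − 2P − Q = 0.884413, giving −½ ln(0.884413) = 0.061416.
1 − 2Q = 0.98599, giving −¼ ln(0.98599) = 0.003527.
d = 0.061416 + 0.003527 = 0.064943.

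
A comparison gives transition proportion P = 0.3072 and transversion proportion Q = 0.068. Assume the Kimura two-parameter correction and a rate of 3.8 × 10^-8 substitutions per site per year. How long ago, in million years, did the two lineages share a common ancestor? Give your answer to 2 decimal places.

Under the Kimura two-parameter model, d = −½ ln(1 − 2P − Q) − ¼ ln(1 − 2Q).
1 − 2P − Q = 0.3176, giving −½ ln(0.3176) = 0.573481.
1 − 2Q = 0.864, giving −¼ ln(0.864) = 0.036546.
d = 0.573481 + 0.036546 = 0.610027.
Under a molecular clock d = 2μt, so t = d/(2μ) = 0.610027 / (2 × 3.8 × 10^-8) = 8.03 million years.

8.03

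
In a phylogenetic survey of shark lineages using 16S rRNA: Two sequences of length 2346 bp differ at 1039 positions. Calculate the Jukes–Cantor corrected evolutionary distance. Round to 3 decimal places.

0.670

p = 1039/2346 ≈ 0.442882.
d = −(3/4) ln(1 − 4p/3) = −0.75 ln(1 − 0.590509) = −0.75 ln(0.409491)
  = −0.75 × (-0.892840) = 0.669630 substitutions/site.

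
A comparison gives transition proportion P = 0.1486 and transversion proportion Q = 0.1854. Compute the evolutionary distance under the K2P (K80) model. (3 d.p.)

Under the Kimura two-parameter model, d = −½ ln(1 − 2P − Q) − ¼ ln(1 − 2Q).
1 − 2P − Q = 0.5174, giving −½ ln(0.5174) = 0.329470.
1 − 2Q = 0.6292, giving −¼ ln(0.6292) = 0.115827.
d = 0.329470 + 0.115827 = 0.445297.

0.445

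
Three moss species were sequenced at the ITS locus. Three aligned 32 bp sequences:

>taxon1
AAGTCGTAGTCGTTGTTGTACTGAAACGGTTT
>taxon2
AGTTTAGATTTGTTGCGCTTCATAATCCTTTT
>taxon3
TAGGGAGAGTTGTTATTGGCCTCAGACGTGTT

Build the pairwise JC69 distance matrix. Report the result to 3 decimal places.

d(taxon1,taxon2) = 0.824, d(taxon1,taxon3) = 0.585, d(taxon2,taxon3) = 1.040

taxon1–taxon2: 16/32 sites differ → p = 0.5, d = −0.75 ln(1 − 0.666667) = 0.823960 ≈ 0.824.
taxon1–taxon3: 13/32 sites differ → p = 0.40625, d = −0.75 ln(1 − 0.541667) = 0.585119 ≈ 0.585.
taxon2–taxon3: 18/32 sites differ → p = 0.5625, d = −0.75 ln(1 − 0.75) = 1.039721 ≈ 1.040.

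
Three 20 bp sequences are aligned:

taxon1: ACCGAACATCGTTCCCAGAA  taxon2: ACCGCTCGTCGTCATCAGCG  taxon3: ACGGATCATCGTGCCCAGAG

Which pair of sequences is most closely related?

taxon1–taxon2: 8/20 differ, p = 0.400, d = 0.572.
taxon1–taxon3: 4/20 differ, p = 0.200, d = 0.233.
taxon2–taxon3: 7/20 differ, p = 0.350, d = 0.471.
The smallest distance is between taxon1 and taxon3.

taxon1 and taxon3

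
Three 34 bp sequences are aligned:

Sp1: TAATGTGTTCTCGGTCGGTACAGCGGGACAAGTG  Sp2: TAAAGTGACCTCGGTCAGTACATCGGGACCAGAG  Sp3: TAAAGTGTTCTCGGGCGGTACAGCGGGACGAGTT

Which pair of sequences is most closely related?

Sp1–Sp2: 7/34 differ, p = 0.206, d = 0.241.
Sp1–Sp3: 4/34 differ, p = 0.118, d = 0.128.
Sp2–Sp3: 8/34 differ, p = 0.235, d = 0.282.
The smallest distance is between Sp1 and Sp3.

Sp1 and Sp3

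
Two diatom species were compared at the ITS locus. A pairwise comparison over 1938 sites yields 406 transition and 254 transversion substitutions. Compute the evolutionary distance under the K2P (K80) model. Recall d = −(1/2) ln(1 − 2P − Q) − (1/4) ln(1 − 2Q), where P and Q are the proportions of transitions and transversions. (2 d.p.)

P = 406/1938 ≈ 0.209494 and Q = 254/1938 ≈ 0.131063.
Under the Kimura two-parameter model, d = −½ ln(1 − 2P − Q) − ¼ ln(1 − 2Q).
1 − 2P − Q = 0.449949, giving −½ ln(0.449949) = 0.399311.
1 − 2Q = 0.737874, giving −¼ ln(0.737874) = 0.075996.
d = 0.399311 + 0.075996 = 0.475307.

0.48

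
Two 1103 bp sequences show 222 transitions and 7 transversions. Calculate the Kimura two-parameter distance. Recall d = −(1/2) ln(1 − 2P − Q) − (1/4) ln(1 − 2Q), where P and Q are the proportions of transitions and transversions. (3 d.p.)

0.266

P = 222/1103 ≈ 0.201269 and Q = 7/1103 ≈ 0.006346.
Under the Kimura two-parameter model, d = −½ ln(1 − 2P − Q) − ¼ ln(1 − 2Q).
1 − 2P − Q = 0.591116, giving −½ ln(0.591116) = 0.262872.
1 − 2Q = 0.987308, giving −¼ ln(0.987308) = 0.003193.
d = 0.262872 + 0.003193 = 0.266065.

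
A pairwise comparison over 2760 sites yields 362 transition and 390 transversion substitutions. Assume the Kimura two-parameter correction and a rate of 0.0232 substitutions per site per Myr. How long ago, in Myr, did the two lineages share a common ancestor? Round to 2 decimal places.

P = 362/2760 ≈ 0.131159 and Q = 390/2760 ≈ 0.141304.
Under the Kimura two-parameter model, d = −½ ln(1 − 2P − Q) − ¼ ln(1 − 2Q).
1 − 2P − Q = 0.596378, giving −½ ln(0.596378) = 0.258440.
1 − 2Q = 0.717392, giving −¼ ln(0.717392) = 0.083033.
d = 0.258440 + 0.083033 = 0.341473.
Under a molecular clock d = 2μt, so t = d/(2μ) = 0.341473 / (2 × 0.0232) = 7.36 Myr.

7.36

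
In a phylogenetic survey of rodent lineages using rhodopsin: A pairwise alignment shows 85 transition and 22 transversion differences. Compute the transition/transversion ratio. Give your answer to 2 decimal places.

3.86

R = 85/22 = 3.863636… ≈ 3.86 (to 2 d.p.).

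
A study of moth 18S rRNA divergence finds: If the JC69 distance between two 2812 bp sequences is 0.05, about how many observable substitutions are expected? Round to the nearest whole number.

Invert JC69: p = (3/4)(1 − e^(−4d/3)) = 0.75 × (1 − e^(-0.066667)) = 0.75 × (1 − 0.935507) = 0.048370.
Expected differing sites = pL ≈ 0.048370 × 2812 = 136.01644 ≈ 136.

136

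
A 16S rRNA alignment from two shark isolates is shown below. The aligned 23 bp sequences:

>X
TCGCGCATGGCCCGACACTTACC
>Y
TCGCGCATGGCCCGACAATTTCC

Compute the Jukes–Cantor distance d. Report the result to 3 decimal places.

The sequences differ at 2 of 23 sites (18, 21), so p = 2/23 ≈ 0.086957.
d = −(3/4) ln(1 − 4p/3) = −0.75 ln(1 − 0.115943) = −0.75 ln(0.884057)
  = −0.75 × (-0.123234) = 0.092426 substitutions/site.

0.092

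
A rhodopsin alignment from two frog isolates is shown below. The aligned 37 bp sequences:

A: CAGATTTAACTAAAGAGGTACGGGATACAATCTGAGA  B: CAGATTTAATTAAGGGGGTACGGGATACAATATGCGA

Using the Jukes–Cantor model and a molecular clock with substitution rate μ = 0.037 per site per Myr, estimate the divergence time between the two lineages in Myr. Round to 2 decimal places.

2.01

The sequences differ at 5 of 37 sites (10, 14, 16, 32, 35), so p = 5/37 ≈ 0.135135.
d = −(3/4) ln(1 − 4p/3) = −0.75 ln(1 − 0.18018) = −0.75 ln(0.81982)
  = −0.75 × (-0.198670) = 0.149003 substitutions/site.
Under a molecular clock d = 2μt, so t = d/(2μ) = 0.149003 / (2 × 0.037) = 2.01 Myr.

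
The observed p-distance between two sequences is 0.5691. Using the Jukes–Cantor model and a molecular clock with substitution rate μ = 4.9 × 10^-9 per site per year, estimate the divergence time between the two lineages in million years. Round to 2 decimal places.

108.84

d = −(3/4) ln(1 − 4p/3) = −0.75 ln(1 − 0.7588) = −0.75 ln(0.2412)
  = −0.75 × (-1.422129) = 1.066597 substitutions/site.
Under a molecular clock d = 2μt, so t = d/(2μ) = 1.066597 / (2 × 4.9 × 10^-9) = 108.84 million years.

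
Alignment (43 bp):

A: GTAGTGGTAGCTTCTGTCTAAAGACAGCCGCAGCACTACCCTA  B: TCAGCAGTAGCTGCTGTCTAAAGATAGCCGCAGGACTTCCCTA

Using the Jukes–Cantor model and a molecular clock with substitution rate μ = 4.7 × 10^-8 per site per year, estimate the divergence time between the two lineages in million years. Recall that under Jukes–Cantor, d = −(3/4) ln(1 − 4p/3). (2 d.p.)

The sequences differ at 8 of 43 sites (1, 2, 5, 6, 13, 25, 34, 38), so p = 8/43 ≈ 0.186047.
d = −(3/4) ln(1 − 4p/3) = −0.75 ln(1 − 0.248063) = −0.75 ln(0.751937)
  = −0.75 × (-0.285103) = 0.213827 substitutions/site.
Under a molecular clock d = 2μt, so t = d/(2μ) = 0.213827 / (2 × 4.7 × 10^-8) = 2.27 million years.

2.27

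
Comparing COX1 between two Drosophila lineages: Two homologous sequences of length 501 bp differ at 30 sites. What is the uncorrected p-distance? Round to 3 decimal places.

0.060

p = 30/501 = 0.059880… ≈ 0.060 (to 3 d.p.).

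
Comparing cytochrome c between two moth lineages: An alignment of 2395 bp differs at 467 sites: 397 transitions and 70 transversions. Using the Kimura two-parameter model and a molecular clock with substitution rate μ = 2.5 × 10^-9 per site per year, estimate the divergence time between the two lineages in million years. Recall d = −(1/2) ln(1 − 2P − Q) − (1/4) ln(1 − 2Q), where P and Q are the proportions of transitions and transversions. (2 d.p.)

P = 397/2395 ≈ 0.165762 and Q = 70/2395 ≈ 0.029228.
Under the Kimura two-parameter model, d = −½ ln(1 − 2P − Q) − ¼ ln(1 − 2Q).
1 − 2P − Q = 0.639248, giving −½ ln(0.639248) = 0.223731.
1 − 2Q = 0.941544, giving −¼ ln(0.941544) = 0.015059.
d = 0.223731 + 0.015059 = 0.238790.
Under a molecular clock d = 2μt, so t = d/(2μ) = 0.238790 / (2 × 2.5 × 10^-9) = 47.76 million years.

47.76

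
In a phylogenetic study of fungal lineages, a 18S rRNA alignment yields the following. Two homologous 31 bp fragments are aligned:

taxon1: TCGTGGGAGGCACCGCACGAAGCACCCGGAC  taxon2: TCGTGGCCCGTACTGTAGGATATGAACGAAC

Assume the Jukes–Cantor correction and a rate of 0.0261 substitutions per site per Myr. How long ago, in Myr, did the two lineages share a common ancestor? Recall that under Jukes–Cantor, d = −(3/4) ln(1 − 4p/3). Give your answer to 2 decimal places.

The sequences differ at 14 of 31 sites, so p = 14/31 ≈ 0.451613.
d = −(3/4) ln(1 − 4p/3) = −0.75 ln(1 − 0.602151) = −0.75 ln(0.397849)
  = −0.75 × (-0.921683) = 0.691262 substitutions/site.
Under a molecular clock d = 2μt, so t = d/(2μ) = 0.691262 / (2 × 0.0261) = 13.24 Myr.

13.24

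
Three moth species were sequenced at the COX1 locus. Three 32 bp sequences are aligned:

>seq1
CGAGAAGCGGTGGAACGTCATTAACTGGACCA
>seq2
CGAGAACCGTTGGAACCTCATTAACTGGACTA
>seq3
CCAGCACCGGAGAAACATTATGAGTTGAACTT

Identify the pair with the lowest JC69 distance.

seq1–seq2: 4/32 differ, p = 0.125, d = 0.137.
seq1–seq3: 13/32 differ, p = 0.406, d = 0.585.
seq2–seq3: 12/32 differ, p = 0.375, d = 0.520.
The smallest distance is between seq1 and seq2.

seq1 and seq2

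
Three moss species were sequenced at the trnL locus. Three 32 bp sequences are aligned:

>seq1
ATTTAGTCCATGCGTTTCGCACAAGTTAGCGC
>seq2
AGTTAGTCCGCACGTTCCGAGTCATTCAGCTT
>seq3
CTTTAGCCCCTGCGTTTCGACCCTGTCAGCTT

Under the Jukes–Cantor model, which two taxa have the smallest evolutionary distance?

seq1 and seq3

seq1–seq2: 13/32 differ, p = 0.406, d = 0.585.
seq1–seq3: 10/32 differ, p = 0.313, d = 0.404.
seq2–seq3: 11/32 differ, p = 0.344, d = 0.460.
The smallest distance is between seq1 and seq3.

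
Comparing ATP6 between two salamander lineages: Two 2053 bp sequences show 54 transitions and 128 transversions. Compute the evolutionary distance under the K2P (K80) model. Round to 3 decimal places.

P = 54/2053 ≈ 0.026303 and Q = 128/2053 ≈ 0.062348.
Under the Kimura two-parameter model, d = −½ ln(1 − 2P − Q) − ¼ ln(1 − 2Q).
1 − 2P − Q = 0.885046, giving −½ ln(0.885046) = 0.061058.
1 − 2Q = 0.875304, giving −¼ ln(0.875304) = 0.033296.
d = 0.061058 + 0.033296 = 0.094354.

0.094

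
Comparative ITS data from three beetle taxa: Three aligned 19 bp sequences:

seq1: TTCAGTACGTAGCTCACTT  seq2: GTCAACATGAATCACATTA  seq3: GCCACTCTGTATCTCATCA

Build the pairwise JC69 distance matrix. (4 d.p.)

seq1–seq2: 9/19 sites differ → p ≈ 0.473684, d = −0.75 ln(1 − 0.631579) = 0.748897 ≈ 0.7489.
seq1–seq3: 9/19 sites differ → p ≈ 0.473684, d = −0.75 ln(1 − 0.631579) = 0.748897 ≈ 0.7489.
seq2–seq3: 7/19 sites differ → p ≈ 0.368421, d = −0.75 ln(1 − 0.491228) = 0.506816 ≈ 0.5068.

d(seq1,seq2) = 0.7489, d(seq1,seq3) = 0.7489, d(seq2,seq3) = 0.5068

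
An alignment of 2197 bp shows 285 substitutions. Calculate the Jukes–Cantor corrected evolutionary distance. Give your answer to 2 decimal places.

p = 285/2197 ≈ 0.129722.
d = −(3/4) ln(1 − 4p/3) = −0.75 ln(1 − 0.172963) = −0.75 ln(0.827037)
  = −0.75 × (-0.189906) = 0.142430 substitutions/site.

0.14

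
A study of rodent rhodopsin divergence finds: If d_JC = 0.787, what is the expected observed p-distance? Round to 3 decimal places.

p = (3/4)(1 − e^(−4d/3)) = 0.75 × (1 − e^(-1.049333)) = 0.75 × (1 − 0.350171) = 0.487372.

0.487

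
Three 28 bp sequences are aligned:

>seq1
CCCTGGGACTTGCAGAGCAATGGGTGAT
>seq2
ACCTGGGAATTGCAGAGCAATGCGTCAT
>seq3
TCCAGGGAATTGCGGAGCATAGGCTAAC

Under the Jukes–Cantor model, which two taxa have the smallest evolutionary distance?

seq1–seq2: 4/28 differ, p = 0.143, d = 0.158.
seq1–seq3: 9/28 differ, p = 0.321, d = 0.420.
seq2–seq3: 9/28 differ, p = 0.321, d = 0.420.
The smallest distance is between seq1 and seq2.

seq1 and seq2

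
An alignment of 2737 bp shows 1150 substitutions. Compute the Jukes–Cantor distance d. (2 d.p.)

p = 1150/2737 ≈ 0.420168.
d = −(3/4) ln(1 − 4p/3) = −0.75 ln(1 − 0.560224) = −0.75 ln(0.439776)
  = −0.75 × (-0.821490) = 0.616118 substitutions/site.

0.62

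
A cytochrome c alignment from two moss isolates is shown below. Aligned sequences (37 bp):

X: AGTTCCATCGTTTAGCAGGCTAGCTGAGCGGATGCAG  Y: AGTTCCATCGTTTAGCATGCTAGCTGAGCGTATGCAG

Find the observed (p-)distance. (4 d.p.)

The sequences differ at 2 of 37 positions (sites 18, 31).
p = 2/37 = 0.054054… ≈ 0.0541 (to 4 d.p.).

0.0541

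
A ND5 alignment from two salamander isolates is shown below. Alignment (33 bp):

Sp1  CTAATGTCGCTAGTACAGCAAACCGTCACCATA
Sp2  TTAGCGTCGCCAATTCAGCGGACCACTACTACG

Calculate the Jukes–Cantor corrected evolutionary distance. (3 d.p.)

0.625

The sequences differ at 14 of 33 sites, so p = 14/33 ≈ 0.424242.
d = −(3/4) ln(1 − 4p/3) = −0.75 ln(1 − 0.565656) = −0.75 ln(0.434344)
  = −0.75 × (-0.833918) = 0.625439 substitutions/site.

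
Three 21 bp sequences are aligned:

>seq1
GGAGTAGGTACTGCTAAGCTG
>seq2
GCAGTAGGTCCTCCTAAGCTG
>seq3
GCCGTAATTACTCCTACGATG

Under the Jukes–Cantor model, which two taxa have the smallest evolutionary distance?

seq1 and seq2

seq1–seq2: 3/21 differ, p = 0.143, d = 0.158.
seq1–seq3: 7/21 differ, p = 0.333, d = 0.441.
seq2–seq3: 6/21 differ, p = 0.286, d = 0.360.
The smallest distance is between seq1 and seq2.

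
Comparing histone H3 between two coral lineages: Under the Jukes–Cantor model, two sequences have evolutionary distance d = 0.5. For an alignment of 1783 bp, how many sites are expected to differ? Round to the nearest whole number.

Invert JC69: p = (3/4)(1 − e^(−4d/3)) = 0.75 × (1 − e^(-0.666667)) = 0.75 × (1 − 0.513417) = 0.364937.
Expected differing sites = pL ≈ 0.364937 × 1783 = 650.682671 ≈ 651.

651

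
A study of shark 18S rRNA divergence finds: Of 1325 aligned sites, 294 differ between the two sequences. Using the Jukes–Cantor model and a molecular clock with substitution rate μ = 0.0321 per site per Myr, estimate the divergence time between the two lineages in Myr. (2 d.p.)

4.10

p = 294/1325 ≈ 0.221887.
d = −(3/4) ln(1 − 4p/3) = −0.75 ln(1 − 0.295849) = −0.75 ln(0.704151)
  = −0.75 × (-0.350762) = 0.263072 substitutions/site.
Under a molecular clock d = 2μt, so t = d/(2μ) = 0.263072 / (2 × 0.0321) = 4.10 Myr.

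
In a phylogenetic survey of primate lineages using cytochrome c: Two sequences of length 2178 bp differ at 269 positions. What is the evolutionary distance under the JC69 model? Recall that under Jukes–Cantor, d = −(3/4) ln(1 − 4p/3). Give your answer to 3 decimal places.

0.135

p = 269/2178 ≈ 0.123508.
d = −(3/4) ln(1 − 4p/3) = −0.75 ln(1 − 0.164677) = −0.75 ln(0.835323)
  = −0.75 × (-0.179937) = 0.134953 substitutions/site.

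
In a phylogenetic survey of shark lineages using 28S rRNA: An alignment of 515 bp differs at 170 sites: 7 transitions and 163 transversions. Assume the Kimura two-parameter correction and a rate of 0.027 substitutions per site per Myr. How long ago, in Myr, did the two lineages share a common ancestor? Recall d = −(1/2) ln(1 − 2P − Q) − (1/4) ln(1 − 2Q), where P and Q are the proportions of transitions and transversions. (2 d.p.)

P = 7/515 ≈ 0.013592 and Q = 163/515 ≈ 0.316505.
Under the Kimura two-parameter model, d = −½ ln(1 − 2P − Q) − ¼ ln(1 − 2Q).
1 − 2P − Q = 0.656311, giving −½ ln(0.656311) = 0.210560.
1 − 2Q = 0.36699, giving −¼ ln(0.36699) = 0.250605.
d = 0.210560 + 0.250605 = 0.461165.
Under a molecular clock d = 2μt, so t = d/(2μ) = 0.461165 / (2 × 0.027) = 8.54 Myr.

8.54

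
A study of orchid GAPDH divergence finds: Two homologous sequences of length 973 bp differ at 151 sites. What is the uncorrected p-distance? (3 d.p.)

p = 151/973 = 0.155190… ≈ 0.155 (to 3 d.p.).

0.155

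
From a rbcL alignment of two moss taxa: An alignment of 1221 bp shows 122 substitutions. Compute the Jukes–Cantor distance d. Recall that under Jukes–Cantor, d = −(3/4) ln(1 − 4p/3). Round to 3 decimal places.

p = 122/1221 ≈ 0.099918.
d = −(3/4) ln(1 − 4p/3) = −0.75 ln(1 − 0.133224) = −0.75 ln(0.866776)
  = −0.75 × (-0.142975) = 0.107231 substitutions/site.

0.107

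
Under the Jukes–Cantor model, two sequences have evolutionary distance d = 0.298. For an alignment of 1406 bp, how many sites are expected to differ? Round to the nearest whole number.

346

Invert JC69: p = (3/4)(1 − e^(−4d/3)) = 0.75 × (1 − e^(-0.397333)) = 0.75 × (1 − 0.672110) = 0.245918.
Expected differing sites = pL ≈ 0.245918 × 1406 = 345.760708 ≈ 346.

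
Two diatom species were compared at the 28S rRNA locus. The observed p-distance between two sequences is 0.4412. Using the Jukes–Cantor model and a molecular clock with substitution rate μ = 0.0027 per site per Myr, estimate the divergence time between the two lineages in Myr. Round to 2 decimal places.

123.25

d = −(3/4) ln(1 − 4p/3) = −0.75 ln(1 − 0.588267) = −0.75 ln(0.411733)
  = −0.75 × (-0.887380) = 0.665535 substitutions/site.
Under a molecular clock d = 2μt, so t = d/(2μ) = 0.665535 / (2 × 0.0027) = 123.25 Myr.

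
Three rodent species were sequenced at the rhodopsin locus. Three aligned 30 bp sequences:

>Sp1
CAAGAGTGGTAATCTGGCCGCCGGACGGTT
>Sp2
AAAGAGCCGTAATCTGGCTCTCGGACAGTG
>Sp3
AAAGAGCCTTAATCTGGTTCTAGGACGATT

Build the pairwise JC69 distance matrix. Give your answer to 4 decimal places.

d(Sp1,Sp2) = 0.3295, d(Sp1,Sp3) = 0.4408, d(Sp2,Sp3) = 0.2326

Sp1–Sp2: 8/30 sites differ → p ≈ 0.266667, d = −0.75 ln(1 − 0.355556) = 0.329526 ≈ 0.3295.
Sp1–Sp3: 10/30 sites differ → p ≈ 0.333333, d = −0.75 ln(1 − 0.444444) = 0.440839 ≈ 0.4408.
Sp2–Sp3: 6/30 sites differ → p = 0.2, d = −0.75 ln(1 − 0.266667) = 0.232617 ≈ 0.2326.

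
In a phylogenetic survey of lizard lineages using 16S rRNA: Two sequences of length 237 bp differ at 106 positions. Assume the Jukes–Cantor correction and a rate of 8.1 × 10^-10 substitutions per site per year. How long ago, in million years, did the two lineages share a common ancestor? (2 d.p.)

420.00

p = 106/237 ≈ 0.447257.
d = −(3/4) ln(1 − 4p/3) = −0.75 ln(1 − 0.596343) = −0.75 ln(0.403657)
  = −0.75 × (-0.907190) = 0.680393 substitutions/site.
Under a molecular clock d = 2μt, so t = d/(2μ) = 0.680393 / (2 × 8.1 × 10^-10) = 420.00 million years.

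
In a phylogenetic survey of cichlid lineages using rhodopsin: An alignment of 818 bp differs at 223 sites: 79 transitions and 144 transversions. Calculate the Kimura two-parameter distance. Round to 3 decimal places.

0.339

P = 79/818 ≈ 0.096577 and Q = 144/818 ≈ 0.176039.
Under the Kimura two-parameter model, d = −½ ln(1 − 2P − Q) − ¼ ln(1 − 2Q).
1 − 2P − Q = 0.630807, giving −½ ln(0.630807) = 0.230378.
1 − 2Q = 0.647922, giving −¼ ln(0.647922) = 0.108496.
d = 0.230378 + 0.108496 = 0.338874.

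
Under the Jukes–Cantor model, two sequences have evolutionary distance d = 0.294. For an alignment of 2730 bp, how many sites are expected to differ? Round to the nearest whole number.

Invert JC69: p = (3/4)(1 − e^(−4d/3)) = 0.75 × (1 − e^(-0.392)) = 0.75 × (1 − 0.675704) = 0.243222.
Expected differing sites = pL ≈ 0.243222 × 2730 = 663.99606 ≈ 664.

664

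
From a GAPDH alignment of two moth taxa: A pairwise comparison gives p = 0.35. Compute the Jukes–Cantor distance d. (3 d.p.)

d = −(3/4) ln(1 − 4p/3) = −0.75 ln(1 − 0.466667) = −0.75 ln(0.533333)
  = −0.75 × (-0.628609) = 0.471457 substitutions/site.

0.471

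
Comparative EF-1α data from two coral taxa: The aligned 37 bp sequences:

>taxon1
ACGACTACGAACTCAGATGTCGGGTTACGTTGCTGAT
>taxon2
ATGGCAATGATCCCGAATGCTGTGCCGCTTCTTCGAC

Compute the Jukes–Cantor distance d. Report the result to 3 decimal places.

0.957

The sequences differ at 20 of 37 sites, so p = 20/37 ≈ 0.540541.
d = −(3/4) ln(1 − 4p/3) = −0.75 ln(1 − 0.720721) = −0.75 ln(0.279279)
  = −0.75 × (-1.275544) = 0.956658 substitutions/site.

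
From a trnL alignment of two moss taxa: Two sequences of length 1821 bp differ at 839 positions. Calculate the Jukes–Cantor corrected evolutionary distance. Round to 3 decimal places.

0.715

p = 839/1821 ≈ 0.460736.
d = −(3/4) ln(1 − 4p/3) = −0.75 ln(1 − 0.614315) = −0.75 ln(0.385685)
  = −0.75 × (-0.952734) = 0.714551 substitutions/site.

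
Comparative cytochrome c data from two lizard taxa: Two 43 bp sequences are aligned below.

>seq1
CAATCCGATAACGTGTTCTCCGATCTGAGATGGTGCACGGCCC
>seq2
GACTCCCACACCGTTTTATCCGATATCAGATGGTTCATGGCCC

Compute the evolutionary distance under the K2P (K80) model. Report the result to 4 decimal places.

Of 43 sites, 2 differences are transitions and 9 are transversions, so P = 2/43 ≈ 0.046512 and Q = 9/43 ≈ 0.209302.
Under the Kimura two-parameter model, d = −½ ln(1 − 2P − Q) − ¼ ln(1 − 2Q).
1 − 2P − Q = 0.697674, giving −½ ln(0.697674) = 0.180002.
1 − 2Q = 0.581396, giving −¼ ln(0.581396) = 0.135581.
d = 0.180002 + 0.135581 = 0.315583.

0.3156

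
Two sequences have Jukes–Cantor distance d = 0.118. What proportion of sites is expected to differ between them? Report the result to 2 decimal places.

p = (3/4)(1 − e^(−4d/3)) = 0.75 × (1 − e^(-0.157333)) = 0.75 × (1 − 0.854419) = 0.109186.

0.11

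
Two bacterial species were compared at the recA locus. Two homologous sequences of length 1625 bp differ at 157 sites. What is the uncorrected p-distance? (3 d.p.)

0.097

p = 157/1625 = 0.096615… ≈ 0.097 (to 3 d.p.).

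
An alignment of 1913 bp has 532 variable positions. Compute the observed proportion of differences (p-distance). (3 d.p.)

p = 532/1913 = 0.278097… ≈ 0.278 (to 3 d.p.).

0.278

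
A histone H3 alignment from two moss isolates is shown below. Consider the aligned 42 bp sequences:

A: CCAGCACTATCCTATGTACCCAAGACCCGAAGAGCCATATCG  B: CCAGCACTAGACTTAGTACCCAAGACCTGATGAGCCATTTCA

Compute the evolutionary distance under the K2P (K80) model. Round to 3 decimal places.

Of 42 sites, 2 differences are transitions and 6 are transversions, so P = 2/42 ≈ 0.047619 and Q = 6/42 ≈ 0.142857.
Under the Kimura two-parameter model, d = −½ ln(1 − 2P − Q) − ¼ ln(1 − 2Q).
1 − 2P − Q = 0.761905, giving −½ ln(0.761905) = 0.135967.
1 − 2Q = 0.714286, giving −¼ ln(0.714286) = 0.084118.
d = 0.135967 + 0.084118 = 0.220085.

0.220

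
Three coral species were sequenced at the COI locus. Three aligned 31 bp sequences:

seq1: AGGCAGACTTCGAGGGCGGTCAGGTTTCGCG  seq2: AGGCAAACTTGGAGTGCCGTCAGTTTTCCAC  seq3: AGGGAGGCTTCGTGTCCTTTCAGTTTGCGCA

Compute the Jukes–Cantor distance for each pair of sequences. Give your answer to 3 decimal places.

seq1–seq2: 8/31 sites differ → p ≈ 0.258065, d = −0.75 ln(1 − 0.344087) = 0.316295 ≈ 0.316.
seq1–seq3: 10/31 sites differ → p ≈ 0.322581, d = −0.75 ln(1 − 0.430108) = 0.421731 ≈ 0.422.
seq2–seq3: 12/31 sites differ → p ≈ 0.387097, d = −0.75 ln(1 − 0.516129) = 0.544453 ≈ 0.544.

d(seq1,seq2) = 0.316, d(seq1,seq3) = 0.422, d(seq2,seq3) = 0.544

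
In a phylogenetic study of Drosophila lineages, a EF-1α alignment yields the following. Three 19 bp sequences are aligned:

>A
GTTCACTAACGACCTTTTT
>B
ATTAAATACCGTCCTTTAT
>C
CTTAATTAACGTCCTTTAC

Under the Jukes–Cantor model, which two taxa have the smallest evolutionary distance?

B and C

A–B: 6/19 differ, p = 0.316, d = 0.410.
A–C: 6/19 differ, p = 0.316, d = 0.410.
B–C: 4/19 differ, p = 0.211, d = 0.247.
The smallest distance is between B and C.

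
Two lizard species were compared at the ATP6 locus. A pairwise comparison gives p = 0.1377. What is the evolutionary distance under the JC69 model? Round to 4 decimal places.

d = −(3/4) ln(1 − 4p/3) = −0.75 ln(1 − 0.1836) = −0.75 ln(0.8164)
  = −0.75 × (-0.202851) = 0.152138 substitutions/site.

0.1521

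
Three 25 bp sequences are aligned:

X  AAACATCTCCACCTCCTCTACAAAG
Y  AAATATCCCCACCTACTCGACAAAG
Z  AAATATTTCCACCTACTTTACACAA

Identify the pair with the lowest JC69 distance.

X and Y

X–Y: 4/25 differ, p = 0.160, d = 0.180.
X–Z: 6/25 differ, p = 0.240, d = 0.289.
Y–Z: 6/25 differ, p = 0.240, d = 0.289.
The smallest distance is between X and Y.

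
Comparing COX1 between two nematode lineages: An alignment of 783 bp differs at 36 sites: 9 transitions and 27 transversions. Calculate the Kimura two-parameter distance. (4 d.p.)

P = 9/783 ≈ 0.011494 and Q = 27/783 ≈ 0.034483.
Under the Kimura two-parameter model, d = −½ ln(1 − 2P − Q) − ¼ ln(1 − 2Q).
1 − 2P − Q = 0.942529, giving −½ ln(0.942529) = 0.029594.
1 − 2Q = 0.931034, giving −¼ ln(0.931034) = 0.017865.
d = 0.029594 + 0.017865 = 0.047459.

0.0475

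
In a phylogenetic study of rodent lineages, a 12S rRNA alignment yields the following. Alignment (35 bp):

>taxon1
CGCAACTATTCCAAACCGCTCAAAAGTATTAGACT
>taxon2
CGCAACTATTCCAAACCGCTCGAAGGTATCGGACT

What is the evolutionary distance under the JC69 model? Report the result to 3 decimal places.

The sequences differ at 4 of 35 sites (22, 25, 30, 31), so p = 4/35 ≈ 0.114286.
d = −(3/4) ln(1 − 4p/3) = −0.75 ln(1 − 0.152381) = −0.75 ln(0.847619)
  = −0.75 × (-0.165324) = 0.123993 substitutions/site.

0.124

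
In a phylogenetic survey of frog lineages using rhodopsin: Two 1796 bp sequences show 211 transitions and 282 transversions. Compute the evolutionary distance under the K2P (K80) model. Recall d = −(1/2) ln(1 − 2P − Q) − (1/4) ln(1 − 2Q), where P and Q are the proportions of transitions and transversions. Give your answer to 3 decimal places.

P = 211/1796 ≈ 0.117483 and Q = 282/1796 ≈ 0.157016.
Under the Kimura two-parameter model, d = −½ ln(1 − 2P − Q) − ¼ ln(1 − 2Q).
1 − 2P − Q = 0.608018, giving −½ ln(0.608018) = 0.248775.
1 − 2Q = 0.685968, giving −¼ ln(0.685968) = 0.094231.
d = 0.248775 + 0.094231 = 0.343006.

0.343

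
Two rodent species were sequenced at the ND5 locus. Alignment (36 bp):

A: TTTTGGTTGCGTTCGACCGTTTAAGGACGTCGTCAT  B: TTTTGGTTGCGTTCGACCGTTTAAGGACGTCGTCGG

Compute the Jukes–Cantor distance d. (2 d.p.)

The sequences differ at 2 of 36 sites (35, 36), so p = 2/36 ≈ 0.055556.
d = −(3/4) ln(1 − 4p/3) = −0.75 ln(1 − 0.074075) = −0.75 ln(0.925925)
  = −0.75 × (-0.076962) = 0.057722 substitutions/site.

0.06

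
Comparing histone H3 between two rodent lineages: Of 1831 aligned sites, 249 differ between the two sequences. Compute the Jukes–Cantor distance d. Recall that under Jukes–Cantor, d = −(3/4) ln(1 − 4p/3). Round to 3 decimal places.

0.150

p = 249/1831 ≈ 0.135991.
d = −(3/4) ln(1 − 4p/3) = −0.75 ln(1 − 0.181321) = −0.75 ln(0.818679)
  = −0.75 × (-0.200063) = 0.150047 substitutions/site.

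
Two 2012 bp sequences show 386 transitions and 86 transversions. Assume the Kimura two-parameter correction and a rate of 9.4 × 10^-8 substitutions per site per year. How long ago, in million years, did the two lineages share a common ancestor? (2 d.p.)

P = 386/2012 ≈ 0.191849 and Q = 86/2012 ≈ 0.042744.
Under the Kimura two-parameter model, d = −½ ln(1 − 2P − Q) − ¼ ln(1 − 2Q).
1 − 2P − Q = 0.573558, giving −½ ln(0.573558) = 0.277948.
1 − 2Q = 0.914512, giving −¼ ln(0.914512) = 0.022341.
d = 0.277948 + 0.022341 = 0.300289.
Under a molecular clock d = 2μt, so t = d/(2μ) = 0.300289 / (2 × 9.4 × 10^-8) = 1.60 million years.

1.60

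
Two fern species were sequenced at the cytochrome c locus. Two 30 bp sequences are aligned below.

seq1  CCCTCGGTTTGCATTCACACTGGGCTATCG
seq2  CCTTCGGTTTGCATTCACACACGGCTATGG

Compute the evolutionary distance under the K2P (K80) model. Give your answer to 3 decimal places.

Of 30 sites, 1 differences are transitions and 3 are transversions, so P = 1/30 ≈ 0.033333 and Q = 3/30 = 0.1.
Under the Kimura two-parameter model, d = −½ ln(1 − 2P − Q) − ¼ ln(1 − 2Q).
1 − 2P − Q = 0.833334, giving −½ ln(0.833334) = 0.091160.
1 − 2Q = 0.8, giving −¼ ln(0.8) = 0.055786.
d = 0.091160 + 0.055786 = 0.146946.

0.147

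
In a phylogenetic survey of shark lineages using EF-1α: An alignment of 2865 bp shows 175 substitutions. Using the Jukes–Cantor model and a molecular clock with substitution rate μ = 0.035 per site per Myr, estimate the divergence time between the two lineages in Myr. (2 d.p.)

p = 175/2865 ≈ 0.061082.
d = −(3/4) ln(1 − 4p/3) = −0.75 ln(1 − 0.081443) = −0.75 ln(0.918557)
  = −0.75 × (-0.084951) = 0.063713 substitutions/site.
Under a molecular clock d = 2μt, so t = d/(2μ) = 0.063713 / (2 × 0.035) = 0.91 Myr.

0.91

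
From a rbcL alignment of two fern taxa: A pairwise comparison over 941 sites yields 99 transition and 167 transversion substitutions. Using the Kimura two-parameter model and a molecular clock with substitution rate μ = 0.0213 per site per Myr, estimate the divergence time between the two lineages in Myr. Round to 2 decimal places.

8.33

P = 99/941 ≈ 0.105207 and Q = 167/941 ≈ 0.177471.
Under the Kimura two-parameter model, d = −½ ln(1 − 2P − Q) − ¼ ln(1 − 2Q).
1 − 2P − Q = 0.612115, giving −½ ln(0.612115) = 0.245418.
1 − 2Q = 0.645058, giving −¼ ln(0.645058) = 0.109604.
d = 0.245418 + 0.109604 = 0.355022.
Under a molecular clock d = 2μt, so t = d/(2μ) = 0.355022 / (2 × 0.0213) = 8.33 Myr.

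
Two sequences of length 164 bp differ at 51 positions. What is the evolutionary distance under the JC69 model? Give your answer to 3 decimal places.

p = 51/164 ≈ 0.310976.
d = −(3/4) ln(1 − 4p/3) = −0.75 ln(1 − 0.414635) = −0.75 ln(0.585365)
  = −0.75 × (-0.535520) = 0.401640 substitutions/site.

0.402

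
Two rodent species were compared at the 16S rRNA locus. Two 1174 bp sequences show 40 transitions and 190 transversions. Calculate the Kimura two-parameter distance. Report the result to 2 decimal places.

0.23

P = 40/1174 ≈ 0.034072 and Q = 190/1174 ≈ 0.16184.
Under the Kimura two-parameter model, d = −½ ln(1 − 2P − Q) − ¼ ln(1 − 2Q).
1 − 2P − Q = 0.770016, giving −½ ln(0.770016) = 0.130672.
1 − 2Q = 0.67632, giving −¼ ln(0.67632) = 0.097772.
d = 0.130672 + 0.097772 = 0.228444.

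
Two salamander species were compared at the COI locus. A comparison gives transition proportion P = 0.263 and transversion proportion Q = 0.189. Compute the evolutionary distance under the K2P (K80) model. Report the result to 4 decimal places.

0.7463

Under the Kimura two-parameter model, d = −½ ln(1 − 2P − Q) − ¼ ln(1 − 2Q).
1 − 2P − Q = 0.285, giving −½ ln(0.285) = 0.627633.
1 − 2Q = 0.622, giving −¼ ln(0.622) = 0.118704.
d = 0.627633 + 0.118704 = 0.746337.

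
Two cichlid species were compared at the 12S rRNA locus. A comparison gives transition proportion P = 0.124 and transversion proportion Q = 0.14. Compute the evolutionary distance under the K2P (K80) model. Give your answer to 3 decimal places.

Under the Kimura two-parameter model, d = −½ ln(1 − 2P − Q) − ¼ ln(1 − 2Q).
1 − 2P − Q = 0.612, giving −½ ln(0.612) = 0.245511.
1 − 2Q = 0.72, giving −¼ ln(0.72) = 0.082126.
d = 0.245511 + 0.082126 = 0.327637.

0.328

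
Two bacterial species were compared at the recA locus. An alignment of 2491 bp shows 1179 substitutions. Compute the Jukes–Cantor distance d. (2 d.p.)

0.75

p = 1179/2491 ≈ 0.473304.
d = −(3/4) ln(1 − 4p/3) = −0.75 ln(1 − 0.631072) = −0.75 ln(0.368928)
  = −0.75 × (-0.997154) = 0.747866 substitutions/site.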